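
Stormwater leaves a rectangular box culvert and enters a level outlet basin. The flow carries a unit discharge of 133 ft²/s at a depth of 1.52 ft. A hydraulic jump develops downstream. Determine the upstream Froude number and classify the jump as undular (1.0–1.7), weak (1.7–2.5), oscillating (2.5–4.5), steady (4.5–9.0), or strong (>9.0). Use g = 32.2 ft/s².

Fr₁ = 12.5; strong jump

V₁ = q/y₁ = 133/1.52 = 87.5 ft/s. Fr₁ = V₁/√(g·y₁) = 87.5/√(32.2×1.52) = 12.5.
Fr₁ = 12.5 lies in the strong range.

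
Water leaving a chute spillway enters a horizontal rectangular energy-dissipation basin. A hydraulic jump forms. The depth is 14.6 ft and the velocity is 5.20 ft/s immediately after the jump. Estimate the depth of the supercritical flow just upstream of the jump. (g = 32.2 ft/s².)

y₁ = 1.52 ft

Fr₂ = V₂/√(g·y₂) = 5.20/√(32.2×14.6) = 0.240.
From the momentum equation (using Fr₂), y₁/y₂ = ½[√(1 + 8Fr₂²) − 1] = ½[√1.460 − 1] = 0.104.
y₁ = 0.104 × 14.6 = 1.52 ft.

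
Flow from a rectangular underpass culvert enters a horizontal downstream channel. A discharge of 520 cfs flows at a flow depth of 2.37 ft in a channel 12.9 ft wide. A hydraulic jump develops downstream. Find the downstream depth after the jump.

q = Q/b = 520/12.9 = 40.3 ft²/s; V₁ = q/y₁ = 17.0 ft/s. Fr₁ = V₁/√(g·y₁) = 1.95.
Sequent-depth ratio: y₂/y₁ = ½[√(1 + 8Fr₁²) − 1] = ½[√31.33 − 1] = 2.30.
y₂ = 2.30 × 2.37 = 5.45 ft.

y₂ = 5.45 ft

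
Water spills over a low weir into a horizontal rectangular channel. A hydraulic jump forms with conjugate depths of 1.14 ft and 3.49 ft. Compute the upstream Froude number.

For a rectangular channel the momentum equation gives q² = ½·g·y₁·y₂·(y₁ + y₂) = ½×32.2×1.14×3.49×4.63 = 297.
q = √297 = 17.2 ft²/s.
V₁ = q/y₁ = 15.1 ft/s; Fr₁ = V₁/√(g·y₁) = 2.49.

Fr₁ = 2.49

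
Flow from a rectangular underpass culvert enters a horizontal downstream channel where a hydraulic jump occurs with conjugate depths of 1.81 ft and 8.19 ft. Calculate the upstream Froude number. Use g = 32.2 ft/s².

For a rectangular channel the momentum equation gives q² = ½·g·y₁·y₂·(y₁ + y₂) = ½×32.2×1.81×8.19×10.0 = 2387.
q = √2387 = 48.9 ft²/s.
V₁ = q/y₁ = 27.0 ft/s; Fr₁ = V₁/√(g·y₁) = 3.54.

Fr₁ = 3.54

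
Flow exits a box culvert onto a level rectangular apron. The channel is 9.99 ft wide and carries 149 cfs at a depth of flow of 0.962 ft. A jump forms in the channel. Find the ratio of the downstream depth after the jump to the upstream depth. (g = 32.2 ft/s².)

q = Q/b = 149/9.99 = 14.9 ft²/s; V₁ = q/y₁ = 15.5 ft/s. Fr₁ = V₁/√(g·y₁) = 2.79.
From the momentum equation for a rectangular channel, y₂/y₁ = ½[√(1 + 8Fr₁²) − 1] = ½[√63.08 − 1] = 3.47.

y₂/y₁ = 3.47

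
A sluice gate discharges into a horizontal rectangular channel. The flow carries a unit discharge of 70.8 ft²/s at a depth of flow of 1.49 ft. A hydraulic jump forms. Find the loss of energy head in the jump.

ΔE = 22.4 ft

V₁ = q/y₁ = 70.8/1.49 = 47.5 ft/s. Fr₁ = V₁/√(g·y₁) = 47.5/√(32.2×1.49) = 6.86.
Sequent-depth ratio: y₂/y₁ = ½[√(1 + 8Fr₁²) − 1] = ½[√377.5 − 1] = 9.21.
y₂ = 9.21 × 1.49 = 13.7 ft.
Head loss: ΔE = (y₂ − y₁)³/(4y₁y₂) = (13.7 − 1.49)³/(4×1.49×13.7) = 1834/81.8 = 22.4 ft.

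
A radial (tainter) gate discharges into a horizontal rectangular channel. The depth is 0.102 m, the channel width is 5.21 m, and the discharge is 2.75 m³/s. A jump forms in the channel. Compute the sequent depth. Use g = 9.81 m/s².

q = Q/b = 2.75/5.21 = 0.528 m²/s; V₁ = q/y₁ = 5.17 m/s. Fr₁ = V₁/√(g·y₁) = 5.17.
From the momentum equation for a rectangular channel, y₂/y₁ = ½[√(1 + 8Fr₁²) − 1] = ½[√215.1 − 1] = 6.83.
y₂ = 6.83 × 0.102 = 0.697 m.

y₂ = 0.697 m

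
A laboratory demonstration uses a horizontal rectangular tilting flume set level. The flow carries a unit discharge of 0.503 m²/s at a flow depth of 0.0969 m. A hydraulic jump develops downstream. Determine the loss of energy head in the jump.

ΔE = 0.760 m

V₁ = q/y₁ = 0.503/0.0969 = 5.19 m/s. Fr₁ = V₁/√(g·y₁) = 5.19/√(9.81×0.0969) = 5.32.
By Bélanger, y₂/y₁ = ½[√(1 + 8Fr₁²) − 1] = ½[√227.8 − 1] = 7.05.
y₂ = 7.05 × 0.0969 = 0.683 m.
V₂ = q/y₂ = 0.503/0.683 = 0.737 m/s. E₁ = y₁ + V₁²/2g = 1.47 m; E₂ = y₂ + V₂²/2g = 0.710 m. ΔE = E₁ − E₂ = 0.760 m.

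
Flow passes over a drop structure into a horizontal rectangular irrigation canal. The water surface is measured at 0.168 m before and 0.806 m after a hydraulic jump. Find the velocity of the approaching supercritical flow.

V₁ = 4.79 m/s

For a rectangular channel the momentum equation gives q² = ½·g·y₁·y₂·(y₁ + y₂) = ½×9.81×0.168×0.806×0.974 = 0.647.
q = √0.647 = 0.804 m²/s.
V₁ = q/y₁ = 0.804/0.168 = 4.79 m/s.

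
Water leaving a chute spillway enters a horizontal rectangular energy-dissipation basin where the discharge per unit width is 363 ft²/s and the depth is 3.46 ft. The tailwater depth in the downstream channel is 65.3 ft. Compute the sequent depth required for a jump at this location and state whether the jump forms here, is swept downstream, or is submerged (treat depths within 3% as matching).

V₁ = q/y₁ = 363/3.46 = 105 ft/s. Fr₁ = V₁/√(g·y₁) = 105/√(32.2×3.46) = 9.94.
Conjugate-depth relation: y₂/y₁ = ½[√(1 + 8Fr₁²) − 1] = ½[√791.3 − 1] = 13.6.
y₂ = 13.6 × 3.46 = 46.9 ft.
Tailwater y_tw = 65.3 ft: y_tw > y₂, so the jump is submerged.

y₂ = 46.9 ft; the jump is submerged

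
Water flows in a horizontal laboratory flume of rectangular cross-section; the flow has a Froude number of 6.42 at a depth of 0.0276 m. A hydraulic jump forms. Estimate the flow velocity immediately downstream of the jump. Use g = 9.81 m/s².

Fr₁ = 6.42 (given).
By Bélanger, y₂/y₁ = ½[√(1 + 8Fr₁²) − 1] = ½[√330.7 − 1] = 8.59.
y₂ = 8.59 × 0.0276 = 0.237 m.
V₁ = Fr₁·√(g·y₁) = 6.42×√(9.81×0.0276) = 3.34 m/s; q = V₁·y₁ = 0.0922 m²/s.
V₂ = q/y₂ = 0.0922/0.237 = 0.389 m/s.

V₂ = 0.389 m/s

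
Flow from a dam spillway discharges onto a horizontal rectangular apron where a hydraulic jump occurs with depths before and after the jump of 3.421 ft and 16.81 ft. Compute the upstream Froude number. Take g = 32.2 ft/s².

For a rectangular channel the momentum equation gives q² = ½·g·y₁·y₂·(y₁ + y₂) = ½×32.2×3.421×16.81×20.23 = 18731.
q = √18731 = 136.9 ft²/s.
V₁ = q/y₁ = 40.01 ft/s; Fr₁ = V₁/√(g·y₁) = 3.812.

Fr₁ = 3.812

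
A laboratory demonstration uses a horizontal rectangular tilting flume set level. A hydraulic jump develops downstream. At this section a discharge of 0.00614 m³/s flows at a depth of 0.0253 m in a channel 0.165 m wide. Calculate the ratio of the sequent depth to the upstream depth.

q = Q/b = 0.00614/0.165 = 0.0372 m²/s; V₁ = q/y₁ = 1.47 m/s. Fr₁ = V₁/√(g·y₁) = 2.95.
Bélanger equation: y₂/y₁ = ½[√(1 + 8Fr₁²) − 1] = ½[√70.73 − 1] = 3.71.

y₂/y₁ = 3.71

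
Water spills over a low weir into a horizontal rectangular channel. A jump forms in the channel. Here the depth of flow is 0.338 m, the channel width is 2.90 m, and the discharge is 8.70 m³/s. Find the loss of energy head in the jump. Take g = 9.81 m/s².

q = Q/b = 8.70/2.90 = 3.00 m²/s; V₁ = q/y₁ = 8.88 m/s. Fr₁ = V₁/√(g·y₁) = 4.87.
From the momentum equation for a rectangular channel, y₂/y₁ = ½[√(1 + 8Fr₁²) − 1] = ½[√191.1 − 1] = 6.41.
y₂ = 6.41 × 0.338 = 2.17 m.
Head loss: ΔE = (y₂ − y₁)³/(4y₁y₂) = (2.17 − 0.338)³/(4×0.338×2.17) = 6.12/2.93 = 2.09 m.

ΔE = 2.09 m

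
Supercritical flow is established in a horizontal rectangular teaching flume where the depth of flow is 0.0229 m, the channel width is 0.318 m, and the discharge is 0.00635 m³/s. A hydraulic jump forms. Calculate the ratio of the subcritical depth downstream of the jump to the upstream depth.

y₂/y₁ = 2.15

q = Q/b = 0.00635/0.318 = 0.0200 m²/s; V₁ = q/y₁ = 0.872 m/s. Fr₁ = V₁/√(g·y₁) = 1.84.
Conjugate-depth relation: y₂/y₁ = ½[√(1 + 8Fr₁²) − 1] = ½[√28.08 − 1] = 2.15.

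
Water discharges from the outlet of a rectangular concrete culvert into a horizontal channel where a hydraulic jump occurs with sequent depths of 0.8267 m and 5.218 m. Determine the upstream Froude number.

For a rectangular channel the momentum equation gives q² = ½·g·y₁·y₂·(y₁ + y₂) = ½×9.81×0.8267×5.218×6.045 = 127.9.
q = √127.9 = 11.31 m²/s.
V₁ = q/y₁ = 13.68 m/s; Fr₁ = V₁/√(g·y₁) = 4.804.

Fr₁ = 4.804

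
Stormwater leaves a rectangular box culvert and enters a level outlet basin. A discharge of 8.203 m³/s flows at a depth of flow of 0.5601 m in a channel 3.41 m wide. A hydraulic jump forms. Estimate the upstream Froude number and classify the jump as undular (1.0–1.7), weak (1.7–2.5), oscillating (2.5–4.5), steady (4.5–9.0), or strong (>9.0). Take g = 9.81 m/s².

q = Q/b = 8.203/3.41 = 2.406 m²/s; V₁ = q/y₁ = 4.295 m/s. Fr₁ = V₁/√(g·y₁) = 1.832.
Fr₁ = 1.832 lies in the weak range.

Fr₁ = 1.832; weak jump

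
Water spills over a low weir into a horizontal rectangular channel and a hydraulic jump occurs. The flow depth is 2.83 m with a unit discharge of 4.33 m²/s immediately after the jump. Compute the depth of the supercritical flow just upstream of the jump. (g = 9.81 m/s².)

y₁ = 0.416 m

V₂ = q/y₂ = 4.33/2.83 = 1.53 m/s; Fr₂ = V₂/√(g·y₂) = 0.290.
The Bélanger relation is symmetric: y₁/y₂ = ½[√(1 + 8Fr₂²) − 1] = ½[√1.675 − 1] = 0.147.
y₁ = 0.147 × 2.83 = 0.416 m.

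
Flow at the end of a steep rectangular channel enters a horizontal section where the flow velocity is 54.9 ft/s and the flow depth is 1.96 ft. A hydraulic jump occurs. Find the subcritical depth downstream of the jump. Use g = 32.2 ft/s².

y₂ = 18.2 ft

Fr₁ = V₁/√(g·y₁) = 54.9/√(32.2×1.96) = 6.91.
Sequent-depth ratio: y₂/y₁ = ½[√(1 + 8Fr₁²) − 1] = ½[√383.1 − 1] = 9.29.
y₂ = 9.29 × 1.96 = 18.2 ft.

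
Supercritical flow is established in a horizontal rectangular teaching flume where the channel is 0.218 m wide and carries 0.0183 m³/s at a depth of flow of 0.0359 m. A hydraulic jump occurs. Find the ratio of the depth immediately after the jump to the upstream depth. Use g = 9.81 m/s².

q = Q/b = 0.0183/0.218 = 0.0839 m²/s; V₁ = q/y₁ = 2.34 m/s. Fr₁ = V₁/√(g·y₁) = 3.94.
From the momentum equation for a rectangular channel, y₂/y₁ = ½[√(1 + 8Fr₁²) − 1] = ½[√125.2 − 1] = 5.09.

y₂/y₁ = 5.09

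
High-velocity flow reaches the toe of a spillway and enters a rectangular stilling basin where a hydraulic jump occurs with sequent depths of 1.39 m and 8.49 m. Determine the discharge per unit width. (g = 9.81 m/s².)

q = 23.9 m²/s

For a rectangular channel the momentum equation gives q² = ½·g·y₁·y₂·(y₁ + y₂) = ½×9.81×1.39×8.49×9.88 = 572.
q = √572 = 23.9 m²/s.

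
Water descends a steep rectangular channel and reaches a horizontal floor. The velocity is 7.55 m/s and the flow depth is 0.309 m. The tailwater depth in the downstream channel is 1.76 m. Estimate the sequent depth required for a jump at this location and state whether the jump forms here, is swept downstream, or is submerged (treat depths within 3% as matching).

Fr₁ = V₁/√(g·y₁) = 7.55/√(9.81×0.309) = 4.34.
By Bélanger, y₂/y₁ = ½[√(1 + 8Fr₁²) − 1] = ½[√151.4 − 1] = 5.65.
y₂ = 5.65 × 0.309 = 1.75 m.
Tailwater y_tw = 1.76 m: y_tw ≈ y₂, so the jump forms here.

y₂ = 1.75 m; the jump forms here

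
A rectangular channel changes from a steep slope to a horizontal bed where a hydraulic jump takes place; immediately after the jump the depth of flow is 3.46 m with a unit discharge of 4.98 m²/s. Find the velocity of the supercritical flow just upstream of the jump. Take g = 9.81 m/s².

V₁ = 13.1 m/s

V₂ = q/y₂ = 4.98/3.46 = 1.44 m/s; Fr₂ = V₂/√(g·y₂) = 0.247.
From the momentum equation (using Fr₂), y₁/y₂ = ½[√(1 + 8Fr₂²) − 1] = ½[√1.488 − 1] = 0.110.
y₁ = 0.110 × 3.46 = 0.381 m.
V₁ = q/y₁ = 4.98/0.381 = 13.1 m/s.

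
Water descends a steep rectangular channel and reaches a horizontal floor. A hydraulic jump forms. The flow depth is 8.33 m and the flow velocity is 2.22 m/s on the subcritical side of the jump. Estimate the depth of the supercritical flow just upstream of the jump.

Fr₂ = V₂/√(g·y₂) = 2.22/√(9.81×8.33) = 0.246.
Since the conjugate-depth ratio holds either way, y₁/y₂ = ½[√(1 + 8Fr₂²) − 1] = ½[√1.482 − 1] = 0.109.
y₁ = 0.109 × 8.33 = 0.906 m.

y₁ = 0.906 m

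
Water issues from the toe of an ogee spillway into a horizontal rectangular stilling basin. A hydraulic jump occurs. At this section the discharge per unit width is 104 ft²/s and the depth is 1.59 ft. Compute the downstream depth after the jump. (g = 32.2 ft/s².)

y₂ = 19.8 ft

V₁ = q/y₁ = 104/1.59 = 65.4 ft/s. Fr₁ = V₁/√(g·y₁) = 65.4/√(32.2×1.59) = 9.14.
Bélanger equation: y₂/y₁ = ½[√(1 + 8Fr₁²) − 1] = ½[√669.5 − 1] = 12.4.
y₂ = 12.4 × 1.59 = 19.8 ft.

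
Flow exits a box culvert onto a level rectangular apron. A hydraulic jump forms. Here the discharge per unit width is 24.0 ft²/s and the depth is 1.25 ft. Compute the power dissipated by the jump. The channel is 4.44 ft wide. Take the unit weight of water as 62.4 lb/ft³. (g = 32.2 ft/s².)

V₁ = q/y₁ = 24.0/1.25 = 19.2 ft/s. Fr₁ = V₁/√(g·y₁) = 19.2/√(32.2×1.25) = 3.03.
By Bélanger, y₂/y₁ = ½[√(1 + 8Fr₁²) − 1] = ½[√74.27 − 1] = 3.81.
y₂ = 3.81 × 1.25 = 4.76 ft.
Head loss: ΔE = (y₂ − y₁)³/(4y₁y₂) = (4.76 − 1.25)³/(4×1.25×4.76) = 43.3/23.8 = 1.82 ft.
Q = q·b = 24.0 × 4.44 = 107 cfs. P = γ·Q·ΔE/550 = 62.4 × 107 × 1.82 / 550 = 22.0 hp.

P = 22.0 hp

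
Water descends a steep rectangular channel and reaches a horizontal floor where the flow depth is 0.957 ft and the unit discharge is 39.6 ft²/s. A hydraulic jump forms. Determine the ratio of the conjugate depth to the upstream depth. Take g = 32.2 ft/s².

y₂/y₁ = 10.1

V₁ = q/y₁ = 39.6/0.957 = 41.4 ft/s. Fr₁ = V₁/√(g·y₁) = 41.4/√(32.2×0.957) = 7.45.
By Bélanger, y₂/y₁ = ½[√(1 + 8Fr₁²) − 1] = ½[√445.5 − 1] = 10.1.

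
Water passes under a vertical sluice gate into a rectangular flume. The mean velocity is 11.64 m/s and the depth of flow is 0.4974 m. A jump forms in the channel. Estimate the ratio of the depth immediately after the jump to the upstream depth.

y₂/y₁ = 6.969

Fr₁ = V₁/√(g·y₁) = 11.64/√(9.81×0.4974) = 5.269.
From the momentum equation for a rectangular channel, y₂/y₁ = ½[√(1 + 8Fr₁²) − 1] = ½[√223.14 − 1] = 6.969.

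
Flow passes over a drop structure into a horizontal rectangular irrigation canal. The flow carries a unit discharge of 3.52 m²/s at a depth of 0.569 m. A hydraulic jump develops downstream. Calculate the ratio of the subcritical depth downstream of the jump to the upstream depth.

V₁ = q/y₁ = 3.52/0.569 = 6.19 m/s. Fr₁ = V₁/√(g·y₁) = 6.19/√(9.81×0.569) = 2.62.
Sequent-depth ratio: y₂/y₁ = ½[√(1 + 8Fr₁²) − 1] = ½[√55.85 − 1] = 3.24.

y₂/y₁ = 3.24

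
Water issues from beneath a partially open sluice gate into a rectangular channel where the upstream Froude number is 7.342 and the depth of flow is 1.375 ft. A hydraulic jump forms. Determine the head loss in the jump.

Fr₁ = 7.342 (given).
Conjugate-depth relation: y₂/y₁ = ½[√(1 + 8Fr₁²) − 1] = ½[√432.24 − 1] = 9.895.
y₂ = 9.895 × 1.375 = 13.61 ft.
Head loss: ΔE = (y₂ − y₁)³/(4y₁y₂) = (13.61 − 1.375)³/(4×1.375×13.61) = 1830/74.83 = 24.45 ft.

ΔE = 24.45 ft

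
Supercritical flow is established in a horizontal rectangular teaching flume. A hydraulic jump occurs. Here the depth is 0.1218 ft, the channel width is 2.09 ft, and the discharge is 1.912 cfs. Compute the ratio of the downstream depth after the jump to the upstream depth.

q = Q/b = 1.912/2.09 = 0.9148 ft²/s; V₁ = q/y₁ = 7.511 ft/s. Fr₁ = V₁/√(g·y₁) = 3.793.
Sequent-depth ratio: y₂/y₁ = ½[√(1 + 8Fr₁²) − 1] = ½[√116.07 − 1] = 4.887.

y₂/y₁ = 4.887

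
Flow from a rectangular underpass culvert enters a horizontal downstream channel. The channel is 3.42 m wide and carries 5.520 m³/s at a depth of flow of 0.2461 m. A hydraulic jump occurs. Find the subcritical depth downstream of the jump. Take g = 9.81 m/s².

q = Q/b = 5.520/3.42 = 1.614 m²/s; V₁ = q/y₁ = 6.558 m/s. Fr₁ = V₁/√(g·y₁) = 4.221.
From the momentum equation for a rectangular channel, y₂/y₁ = ½[√(1 + 8Fr₁²) − 1] = ½[√143.53 − 1] = 5.490.
y₂ = 5.490 × 0.2461 = 1.351 m.

y₂ = 1.351 m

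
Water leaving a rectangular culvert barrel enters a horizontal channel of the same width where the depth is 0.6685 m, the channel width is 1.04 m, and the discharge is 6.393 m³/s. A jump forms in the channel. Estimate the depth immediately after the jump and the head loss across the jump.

q = Q/b = 6.393/1.04 = 6.147 m²/s; V₁ = q/y₁ = 9.195 m/s. Fr₁ = V₁/√(g·y₁) = 3.591.
By Bélanger, y₂/y₁ = ½[√(1 + 8Fr₁²) − 1] = ½[√104.15 − 1] = 4.603.
y₂ = 4.603 × 0.6685 = 3.077 m.
V₂ = q/y₂ = 6.147/3.077 = 1.998 m/s. E₁ = y₁ + V₁²/2g = 4.978 m; E₂ = y₂ + V₂²/2g = 3.280 m. ΔE = E₁ − E₂ = 1.698 m.

y₂ = 3.077 m; ΔE = 1.698 m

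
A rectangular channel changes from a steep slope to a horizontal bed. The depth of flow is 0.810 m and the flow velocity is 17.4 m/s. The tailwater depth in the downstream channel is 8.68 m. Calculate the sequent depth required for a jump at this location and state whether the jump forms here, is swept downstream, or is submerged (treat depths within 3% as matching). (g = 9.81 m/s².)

y₂ = 6.68 m; the jump is submerged

Fr₁ = V₁/√(g·y₁) = 17.4/√(9.81×0.810) = 6.17.
By Bélanger, y₂/y₁ = ½[√(1 + 8Fr₁²) − 1] = ½[√305.8 − 1] = 8.24.
y₂ = 8.24 × 0.810 = 6.68 m.
Tailwater y_tw = 8.68 m: y_tw > y₂, so the jump is submerged.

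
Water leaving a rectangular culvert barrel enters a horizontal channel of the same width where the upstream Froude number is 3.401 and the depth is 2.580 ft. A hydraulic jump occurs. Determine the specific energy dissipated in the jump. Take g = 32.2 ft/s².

Fr₁ = 3.401 (given).
By Bélanger, y₂/y₁ = ½[√(1 + 8Fr₁²) − 1] = ½[√93.534 − 1] = 4.336.
y₂ = 4.336 × 2.580 = 11.19 ft.
Head loss: ΔE = (y₂ − y₁)³/(4y₁y₂) = (11.19 − 2.580)³/(4×2.580×11.19) = 637.4/115.4 = 5.521 ft.

ΔE = 5.521 ft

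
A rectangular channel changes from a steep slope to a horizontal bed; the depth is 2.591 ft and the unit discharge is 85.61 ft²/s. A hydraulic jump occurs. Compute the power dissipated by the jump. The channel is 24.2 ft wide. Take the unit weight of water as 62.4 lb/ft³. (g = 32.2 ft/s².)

P = 1583 hp

V₁ = q/y₁ = 85.61/2.591 = 33.04 ft/s. Fr₁ = V₁/√(g·y₁) = 33.04/√(32.2×2.591) = 3.617.
Sequent-depth ratio: y₂/y₁ = ½[√(1 + 8Fr₁²) − 1] = ½[√105.68 − 1] = 4.640.
y₂ = 4.640 × 2.591 = 12.02 ft.
V₂ = q/y₂ = 85.61/12.02 = 7.121 ft/s. E₁ = y₁ + V₁²/2g = 19.54 ft; E₂ = y₂ + V₂²/2g = 12.81 ft. ΔE = E₁ − E₂ = 6.733 ft.
Q = q·b = 85.61 × 24.2 = 2072 cfs. P = γ·Q·ΔE/550 = 62.4 × 2072 × 6.733 / 550 = 1583 hp.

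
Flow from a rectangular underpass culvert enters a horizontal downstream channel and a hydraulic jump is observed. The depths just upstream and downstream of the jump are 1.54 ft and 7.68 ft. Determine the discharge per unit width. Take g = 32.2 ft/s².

For a rectangular channel the momentum equation gives q² = ½·g·y₁·y₂·(y₁ + y₂) = ½×32.2×1.54×7.68×9.22 = 1756.
q = √1756 = 41.9 ft²/s.

q = 41.9 ft²/s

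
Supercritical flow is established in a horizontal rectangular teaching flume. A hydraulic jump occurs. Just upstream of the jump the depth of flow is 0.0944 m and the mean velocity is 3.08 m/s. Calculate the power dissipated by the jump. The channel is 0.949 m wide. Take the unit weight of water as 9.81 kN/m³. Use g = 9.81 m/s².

P = 0.449 kW

Fr₁ = V₁/√(g·y₁) = 3.08/√(9.81×0.0944) = 3.20.
Bélanger equation: y₂/y₁ = ½[√(1 + 8Fr₁²) − 1] = ½[√82.95 − 1] = 4.05.
y₂ = 4.05 × 0.0944 = 0.383 m.
q = V₁·y₁ = 3.08 × 0.0944 = 0.291 m²/s. V₂ = q/y₂ = 0.291/0.383 = 0.760 m/s. E₁ = y₁ + V₁²/2g = 0.578 m; E₂ = y₂ + V₂²/2g = 0.412 m. ΔE = E₁ − E₂ = 0.166 m.
Q = q·b = 0.291 × 0.949 = 0.276 m³/s. P = γ·Q·ΔE = 9.81 × 0.276 × 0.166 = 0.449 kW.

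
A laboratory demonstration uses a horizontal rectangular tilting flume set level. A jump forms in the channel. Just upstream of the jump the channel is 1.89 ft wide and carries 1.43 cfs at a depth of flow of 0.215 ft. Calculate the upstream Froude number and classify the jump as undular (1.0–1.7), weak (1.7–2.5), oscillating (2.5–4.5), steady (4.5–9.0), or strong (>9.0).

q = Q/b = 1.43/1.89 = 0.757 ft²/s; V₁ = q/y₁ = 3.52 ft/s. Fr₁ = V₁/√(g·y₁) = 1.34.
Fr₁ = 1.34 lies in the undular range.

Fr₁ = 1.34; undular jump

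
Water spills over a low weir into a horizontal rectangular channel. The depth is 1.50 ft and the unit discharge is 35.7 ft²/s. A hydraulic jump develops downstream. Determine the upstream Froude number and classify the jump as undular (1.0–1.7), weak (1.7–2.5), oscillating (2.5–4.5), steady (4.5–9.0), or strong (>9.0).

V₁ = q/y₁ = 35.7/1.50 = 23.8 ft/s. Fr₁ = V₁/√(g·y₁) = 23.8/√(32.2×1.50) = 3.42.
Fr₁ = 3.42 lies in the oscillating range.

Fr₁ = 3.42; oscillating jump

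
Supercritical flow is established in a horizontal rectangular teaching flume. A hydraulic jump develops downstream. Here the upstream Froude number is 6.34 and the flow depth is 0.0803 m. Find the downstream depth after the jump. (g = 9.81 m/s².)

y₂ = 0.681 m

Fr₁ = 6.34 (given).
Bélanger equation: y₂/y₁ = ½[√(1 + 8Fr₁²) − 1] = ½[√322.6 − 1] = 8.48.
y₂ = 8.48 × 0.0803 = 0.681 m.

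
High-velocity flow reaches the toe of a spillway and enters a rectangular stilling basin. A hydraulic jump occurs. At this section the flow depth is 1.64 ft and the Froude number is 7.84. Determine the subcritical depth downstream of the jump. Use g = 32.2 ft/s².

y₂ = 17.4 ft

Fr₁ = 7.84 (given).
Sequent-depth ratio: y₂/y₁ = ½[√(1 + 8Fr₁²) − 1] = ½[√492.7 − 1] = 10.6.
y₂ = 10.6 × 1.64 = 17.4 ft.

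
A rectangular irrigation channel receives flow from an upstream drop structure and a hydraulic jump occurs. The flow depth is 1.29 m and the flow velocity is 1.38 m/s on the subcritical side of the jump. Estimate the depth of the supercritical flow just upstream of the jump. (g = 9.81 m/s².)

Fr₂ = V₂/√(g·y₂) = 1.38/√(9.81×1.29) = 0.388.
Since the conjugate-depth ratio holds either way, y₁/y₂ = ½[√(1 + 8Fr₂²) − 1] = ½[√2.204 − 1] = 0.242.
y₁ = 0.242 × 1.29 = 0.313 m.

y₁ = 0.313 m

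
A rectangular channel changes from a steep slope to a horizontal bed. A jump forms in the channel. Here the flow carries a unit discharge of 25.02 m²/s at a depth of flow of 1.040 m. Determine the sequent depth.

y₂ = 10.57 m

V₁ = q/y₁ = 25.02/1.040 = 24.06 m/s. Fr₁ = V₁/√(g·y₁) = 24.06/√(9.81×1.040) = 7.532.
Conjugate-depth relation: y₂/y₁ = ½[√(1 + 8Fr₁²) − 1] = ½[√454.83 − 1] = 10.16.
y₂ = 10.16 × 1.040 = 10.57 m.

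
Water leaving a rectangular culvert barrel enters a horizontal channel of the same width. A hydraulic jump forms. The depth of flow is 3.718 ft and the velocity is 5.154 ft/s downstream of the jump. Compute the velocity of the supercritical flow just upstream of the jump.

V₁ = 15.48 ft/s

Fr₂ = V₂/√(g·y₂) = 5.154/√(32.2×3.718) = 0.4710.
The Bélanger relation is symmetric: y₁/y₂ = ½[√(1 + 8Fr₂²) − 1] = ½[√2.7751 − 1] = 0.3329.
y₁ = 0.3329 × 3.718 = 1.238 ft.
V₁ = q/y₁ = 19.16/1.238 = 15.48 ft/s.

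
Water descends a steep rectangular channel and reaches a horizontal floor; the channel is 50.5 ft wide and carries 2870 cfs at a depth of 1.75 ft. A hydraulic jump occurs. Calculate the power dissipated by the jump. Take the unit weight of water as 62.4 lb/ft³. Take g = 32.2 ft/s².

q = Q/b = 2870/50.5 = 56.8 ft²/s; V₁ = q/y₁ = 32.5 ft/s. Fr₁ = V₁/√(g·y₁) = 4.33.
Bélanger equation: y₂/y₁ = ½[√(1 + 8Fr₁²) − 1] = ½[√150.7 − 1] = 5.64.
y₂ = 5.64 × 1.75 = 9.87 ft.
Head loss: ΔE = (y₂ − y₁)³/(4y₁y₂) = (9.87 − 1.75)³/(4×1.75×9.87) = 535/69.1 = 7.74 ft.
P = γ·Q·ΔE/550 = 62.4 × 2870 × 7.74 / 550 = 2522 hp.

P = 2522 hp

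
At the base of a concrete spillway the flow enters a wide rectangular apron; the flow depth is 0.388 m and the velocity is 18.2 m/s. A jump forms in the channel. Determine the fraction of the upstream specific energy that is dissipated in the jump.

ΔE/E₁ = 0.709 (70.9%)

Fr₁ = V₁/√(g·y₁) = 18.2/√(9.81×0.388) = 9.33.
Sequent-depth ratio: y₂/y₁ = ½[√(1 + 8Fr₁²) − 1] = ½[√697.2 − 1] = 12.7.
y₂ = 12.7 × 0.388 = 4.93 m.
E₁ = y₁ + V₁²/2g = 17.3 m. ΔE = (y₂ − y₁)³/(4y₁y₂) = 12.2 m. ΔE/E₁ = 12.2/17.3 = 0.709.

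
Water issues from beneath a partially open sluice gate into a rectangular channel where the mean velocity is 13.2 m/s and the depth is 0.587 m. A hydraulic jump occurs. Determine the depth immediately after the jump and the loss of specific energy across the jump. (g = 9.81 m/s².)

y₂ = 4.28 m; ΔE = 5.02 m

Fr₁ = V₁/√(g·y₁) = 13.2/√(9.81×0.587) = 5.50.
From the momentum equation for a rectangular channel, y₂/y₁ = ½[√(1 + 8Fr₁²) − 1] = ½[√243.1 − 1] = 7.30.
y₂ = 7.30 × 0.587 = 4.28 m.
Head loss: ΔE = (y₂ − y₁)³/(4y₁y₂) = (4.28 − 0.587)³/(4×0.587×4.28) = 50.5/10.1 = 5.02 m.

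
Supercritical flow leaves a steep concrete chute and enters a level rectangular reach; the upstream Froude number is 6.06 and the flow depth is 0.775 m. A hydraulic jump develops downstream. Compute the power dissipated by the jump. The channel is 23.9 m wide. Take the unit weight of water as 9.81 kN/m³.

Fr₁ = 6.06 (given).
Bélanger equation: y₂/y₁ = ½[√(1 + 8Fr₁²) − 1] = ½[√294.8 − 1] = 8.08.
y₂ = 8.08 × 0.775 = 6.27 m.
Head loss: ΔE = (y₂ − y₁)³/(4y₁y₂) = (6.27 − 0.775)³/(4×0.775×6.27) = 166/19.4 = 8.52 m.
V₁ = Fr₁·√(g·y₁) = 6.06×√(9.81×0.775) = 16.7 m/s; q = V₁·y₁ = 12.9 m²/s. Q = q·b = 12.9 × 23.9 = 309 m³/s. P = γ·Q·ΔE = 9.81 × 309 × 8.52 = 25874 kW.

P = 25874 kW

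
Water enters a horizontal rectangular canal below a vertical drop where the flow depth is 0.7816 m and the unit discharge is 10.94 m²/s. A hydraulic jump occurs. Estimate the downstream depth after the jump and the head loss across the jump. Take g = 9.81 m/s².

V₁ = q/y₁ = 10.94/0.7816 = 14.00 m/s. Fr₁ = V₁/√(g·y₁) = 14.00/√(9.81×0.7816) = 5.055.
Sequent-depth ratio: y₂/y₁ = ½[√(1 + 8Fr₁²) − 1] = ½[√205.41 − 1] = 6.666.
y₂ = 6.666 × 0.7816 = 5.210 m.
Head loss: ΔE = (y₂ − y₁)³/(4y₁y₂) = (5.210 − 0.7816)³/(4×0.7816×5.210) = 86.86/16.29 = 5.332 m.

y₂ = 5.210 m; ΔE = 5.332 m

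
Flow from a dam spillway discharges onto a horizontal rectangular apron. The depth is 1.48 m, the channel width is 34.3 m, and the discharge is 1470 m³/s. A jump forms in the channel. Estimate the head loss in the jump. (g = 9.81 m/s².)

ΔE = 28.6 m

q = Q/b = 1470/34.3 = 42.9 m²/s; V₁ = q/y₁ = 29.0 m/s. Fr₁ = V₁/√(g·y₁) = 7.60.
Conjugate-depth relation: y₂/y₁ = ½[√(1 + 8Fr₁²) − 1] = ½[√463.0 − 1] = 10.3.
y₂ = 10.3 × 1.48 = 15.2 m.
V₂ = q/y₂ = 42.9/15.2 = 2.82 m/s. E₁ = y₁ + V₁²/2g = 44.2 m; E₂ = y₂ + V₂²/2g = 15.6 m. ΔE = E₁ − E₂ = 28.6 m.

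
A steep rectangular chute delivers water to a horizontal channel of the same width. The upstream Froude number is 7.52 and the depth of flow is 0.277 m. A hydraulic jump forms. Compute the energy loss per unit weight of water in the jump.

ΔE = 5.22 m

Fr₁ = 7.52 (given).
From the momentum equation for a rectangular channel, y₂/y₁ = ½[√(1 + 8Fr₁²) − 1] = ½[√453.4 − 1] = 10.1.
y₂ = 10.1 × 0.277 = 2.81 m.
Head loss: ΔE = (y₂ − y₁)³/(4y₁y₂) = (2.81 − 0.277)³/(4×0.277×2.81) = 16.3/3.11 = 5.22 m.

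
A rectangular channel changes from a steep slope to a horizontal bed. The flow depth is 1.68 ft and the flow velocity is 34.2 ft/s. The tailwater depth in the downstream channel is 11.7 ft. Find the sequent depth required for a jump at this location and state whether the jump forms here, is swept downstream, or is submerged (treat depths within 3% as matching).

Fr₁ = V₁/√(g·y₁) = 34.2/√(32.2×1.68) = 4.65.
Sequent-depth ratio: y₂/y₁ = ½[√(1 + 8Fr₁²) − 1] = ½[√174.0 − 1] = 6.09.
y₂ = 6.09 × 1.68 = 10.2 ft.
Tailwater y_tw = 11.7 ft: y_tw > y₂, so the jump is submerged.

y₂ = 10.2 ft; the jump is submerged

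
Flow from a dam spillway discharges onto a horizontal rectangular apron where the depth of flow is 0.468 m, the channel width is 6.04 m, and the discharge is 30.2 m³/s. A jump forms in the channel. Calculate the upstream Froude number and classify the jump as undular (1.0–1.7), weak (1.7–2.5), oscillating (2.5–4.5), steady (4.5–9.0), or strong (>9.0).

q = Q/b = 30.2/6.04 = 5.00 m²/s; V₁ = q/y₁ = 10.7 m/s. Fr₁ = V₁/√(g·y₁) = 4.99.
Fr₁ = 4.99 lies in the steady range.

Fr₁ = 4.99; steady jump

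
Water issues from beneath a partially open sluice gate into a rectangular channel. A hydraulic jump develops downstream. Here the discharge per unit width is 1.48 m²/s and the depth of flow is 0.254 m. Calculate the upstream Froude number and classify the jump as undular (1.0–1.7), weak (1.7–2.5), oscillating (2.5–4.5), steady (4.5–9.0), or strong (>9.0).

V₁ = q/y₁ = 1.48/0.254 = 5.83 m/s. Fr₁ = V₁/√(g·y₁) = 5.83/√(9.81×0.254) = 3.69.
Fr₁ = 3.69 lies in the oscillating range.

Fr₁ = 3.69; oscillating jump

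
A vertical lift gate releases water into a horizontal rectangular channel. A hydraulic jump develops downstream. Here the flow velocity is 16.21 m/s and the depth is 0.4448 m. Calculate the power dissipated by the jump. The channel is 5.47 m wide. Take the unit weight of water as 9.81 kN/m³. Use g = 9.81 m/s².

P = 3502 kW

Fr₁ = V₁/√(g·y₁) = 16.21/√(9.81×0.4448) = 7.760.
Sequent-depth ratio: y₂/y₁ = ½[√(1 + 8Fr₁²) − 1] = ½[√482.75 − 1] = 10.49.
y₂ = 10.49 × 0.4448 = 4.664 m.
Head loss: ΔE = (y₂ − y₁)³/(4y₁y₂) = (4.664 − 0.4448)³/(4×0.4448×4.664) = 75.11/8.298 = 9.052 m.
q = V₁·y₁ = 16.21 × 0.4448 = 7.210 m²/s. Q = q·b = 7.210 × 5.47 = 39.44 m³/s. P = γ·Q·ΔE = 9.81 × 39.44 × 9.052 = 3502 kW.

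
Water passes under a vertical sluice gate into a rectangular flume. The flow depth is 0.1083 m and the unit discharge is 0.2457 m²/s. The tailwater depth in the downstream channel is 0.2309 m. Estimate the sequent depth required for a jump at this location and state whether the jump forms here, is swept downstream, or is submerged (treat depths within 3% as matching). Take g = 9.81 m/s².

y₂ = 0.2873 m; the jump is swept downstream

V₁ = q/y₁ = 0.2457/0.1083 = 2.269 m/s. Fr₁ = V₁/√(g·y₁) = 2.269/√(9.81×0.1083) = 2.201.
Sequent-depth ratio: y₂/y₁ = ½[√(1 + 8Fr₁²) − 1] = ½[√39.757 − 1] = 2.653.
y₂ = 2.653 × 0.1083 = 0.2873 m.
Tailwater y_tw = 0.2309 m: y_tw < y₂, so the jump is swept downstream.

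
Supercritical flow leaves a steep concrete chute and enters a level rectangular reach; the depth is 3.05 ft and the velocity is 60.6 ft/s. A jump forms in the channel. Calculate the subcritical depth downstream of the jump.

y₂ = 24.9 ft

Fr₁ = V₁/√(g·y₁) = 60.6/√(32.2×3.05) = 6.11.
From the momentum equation for a rectangular channel, y₂/y₁ = ½[√(1 + 8Fr₁²) − 1] = ½[√300.1 − 1] = 8.16.
y₂ = 8.16 × 3.05 = 24.9 ft.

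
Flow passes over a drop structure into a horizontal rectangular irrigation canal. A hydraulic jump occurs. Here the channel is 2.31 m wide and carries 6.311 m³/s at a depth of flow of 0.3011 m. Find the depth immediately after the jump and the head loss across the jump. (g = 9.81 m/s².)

y₂ = 2.103 m; ΔE = 2.309 m

q = Q/b = 6.311/2.31 = 2.732 m²/s; V₁ = q/y₁ = 9.074 m/s. Fr₁ = V₁/√(g·y₁) = 5.279.
Sequent-depth ratio: y₂/y₁ = ½[√(1 + 8Fr₁²) − 1] = ½[√223.98 − 1] = 6.983.
y₂ = 6.983 × 0.3011 = 2.103 m.
Head loss: ΔE = (y₂ − y₁)³/(4y₁y₂) = (2.103 − 0.3011)³/(4×0.3011×2.103) = 5.846/2.532 = 2.309 m.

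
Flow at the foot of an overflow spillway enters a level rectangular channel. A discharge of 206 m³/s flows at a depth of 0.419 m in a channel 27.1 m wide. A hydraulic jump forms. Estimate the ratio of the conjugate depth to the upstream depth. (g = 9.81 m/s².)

y₂/y₁ = 12.2

q = Q/b = 206/27.1 = 7.60 m²/s; V₁ = q/y₁ = 18.1 m/s. Fr₁ = V₁/√(g·y₁) = 8.95.
Bélanger equation: y₂/y₁ = ½[√(1 + 8Fr₁²) − 1] = ½[√641.6 − 1] = 12.2.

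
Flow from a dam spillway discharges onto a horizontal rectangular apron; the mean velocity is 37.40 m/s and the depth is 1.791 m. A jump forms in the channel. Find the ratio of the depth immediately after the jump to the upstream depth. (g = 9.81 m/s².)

Fr₁ = V₁/√(g·y₁) = 37.40/√(9.81×1.791) = 8.923.
Sequent-depth ratio: y₂/y₁ = ½[√(1 + 8Fr₁²) − 1] = ½[√637.90 − 1] = 12.13.

y₂/y₁ = 12.13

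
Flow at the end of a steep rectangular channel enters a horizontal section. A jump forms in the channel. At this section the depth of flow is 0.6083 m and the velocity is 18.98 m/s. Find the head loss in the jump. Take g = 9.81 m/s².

Fr₁ = V₁/√(g·y₁) = 18.98/√(9.81×0.6083) = 7.770.
Sequent-depth ratio: y₂/y₁ = ½[√(1 + 8Fr₁²) − 1] = ½[√483.94 − 1] = 10.50.
y₂ = 10.50 × 0.6083 = 6.387 m.
Head loss: ΔE = (y₂ − y₁)³/(4y₁y₂) = (6.387 − 0.6083)³/(4×0.6083×6.387) = 192.9/15.54 = 12.42 m.

ΔE = 12.42 m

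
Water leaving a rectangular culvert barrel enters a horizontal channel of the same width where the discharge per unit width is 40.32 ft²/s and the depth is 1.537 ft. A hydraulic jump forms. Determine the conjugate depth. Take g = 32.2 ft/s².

V₁ = q/y₁ = 40.32/1.537 = 26.23 ft/s. Fr₁ = V₁/√(g·y₁) = 26.23/√(32.2×1.537) = 3.729.
By Bélanger, y₂/y₁ = ½[√(1 + 8Fr₁²) − 1] = ½[√112.24 − 1] = 4.797.
y₂ = 4.797 × 1.537 = 7.373 ft.

y₂ = 7.373 ft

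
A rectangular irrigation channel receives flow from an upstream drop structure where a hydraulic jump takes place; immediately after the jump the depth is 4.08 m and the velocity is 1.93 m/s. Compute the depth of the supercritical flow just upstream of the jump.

Fr₂ = V₂/√(g·y₂) = 1.93/√(9.81×4.08) = 0.305.
From the momentum equation (using Fr₂), y₁/y₂ = ½[√(1 + 8Fr₂²) − 1] = ½[√1.745 − 1] = 0.160.
y₁ = 0.160 × 4.08 = 0.654 m.

y₁ = 0.654 m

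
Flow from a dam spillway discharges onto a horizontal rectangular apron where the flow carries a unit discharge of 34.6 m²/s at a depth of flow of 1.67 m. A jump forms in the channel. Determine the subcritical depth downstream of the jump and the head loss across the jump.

V₁ = q/y₁ = 34.6/1.67 = 20.7 m/s. Fr₁ = V₁/√(g·y₁) = 20.7/√(9.81×1.67) = 5.12.
By Bélanger, y₂/y₁ = ½[√(1 + 8Fr₁²) − 1] = ½[√210.6 − 1] = 6.76.
y₂ = 6.76 × 1.67 = 11.3 m.
V₂ = q/y₂ = 34.6/11.3 = 3.07 m/s. E₁ = y₁ + V₁²/2g = 23.5 m; E₂ = y₂ + V₂²/2g = 11.8 m. ΔE = E₁ − E₂ = 11.8 m.

y₂ = 11.3 m; ΔE = 11.8 m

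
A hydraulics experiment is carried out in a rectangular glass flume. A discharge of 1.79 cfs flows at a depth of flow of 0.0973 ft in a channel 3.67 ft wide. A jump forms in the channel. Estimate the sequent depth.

q = Q/b = 1.79/3.67 = 0.488 ft²/s; V₁ = q/y₁ = 5.01 ft/s. Fr₁ = V₁/√(g·y₁) = 2.83.
By Bélanger, y₂/y₁ = ½[√(1 + 8Fr₁²) − 1] = ½[√65.16 − 1] = 3.54.
y₂ = 3.54 × 0.0973 = 0.344 ft.

y₂ = 0.344 ft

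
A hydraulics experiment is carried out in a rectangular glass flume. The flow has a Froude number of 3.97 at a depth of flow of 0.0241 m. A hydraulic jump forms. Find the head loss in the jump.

Fr₁ = 3.97 (given).
By Bélanger, y₂/y₁ = ½[√(1 + 8Fr₁²) − 1] = ½[√127.1 − 1] = 5.14.
y₂ = 5.14 × 0.0241 = 0.124 m.
V₁ = Fr₁·√(g·y₁) = 3.97×√(9.81×0.0241) = 1.93 m/s; q = V₁·y₁ = 0.0465 m²/s. V₂ = q/y₂ = 0.0465/0.124 = 0.376 m/s. E₁ = y₁ + V₁²/2g = 0.214 m; E₂ = y₂ + V₂²/2g = 0.131 m. ΔE = E₁ − E₂ = 0.0830 m.

ΔE = 0.0830 m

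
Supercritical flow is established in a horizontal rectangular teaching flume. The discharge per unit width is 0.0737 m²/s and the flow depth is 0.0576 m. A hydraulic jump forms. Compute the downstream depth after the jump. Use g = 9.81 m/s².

y₂ = 0.113 m

V₁ = q/y₁ = 0.0737/0.0576 = 1.28 m/s. Fr₁ = V₁/√(g·y₁) = 1.28/√(9.81×0.0576) = 1.70.
From the momentum equation for a rectangular channel, y₂/y₁ = ½[√(1 + 8Fr₁²) − 1] = ½[√24.18 − 1] = 1.96.
y₂ = 1.96 × 0.0576 = 0.113 m.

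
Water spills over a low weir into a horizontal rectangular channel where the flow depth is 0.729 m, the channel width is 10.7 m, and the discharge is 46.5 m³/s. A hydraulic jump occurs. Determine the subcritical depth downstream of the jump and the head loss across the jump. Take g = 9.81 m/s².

q = Q/b = 46.5/10.7 = 4.35 m²/s; V₁ = q/y₁ = 5.96 m/s. Fr₁ = V₁/√(g·y₁) = 2.23.
From the momentum equation for a rectangular channel, y₂/y₁ = ½[√(1 + 8Fr₁²) − 1] = ½[√40.75 − 1] = 2.69.
y₂ = 2.69 × 0.729 = 1.96 m.
V₂ = q/y₂ = 4.35/1.96 = 2.21 m/s. E₁ = y₁ + V₁²/2g = 2.54 m; E₂ = y₂ + V₂²/2g = 2.21 m. ΔE = E₁ − E₂ = 0.328 m.

y₂ = 1.96 m; ΔE = 0.328 m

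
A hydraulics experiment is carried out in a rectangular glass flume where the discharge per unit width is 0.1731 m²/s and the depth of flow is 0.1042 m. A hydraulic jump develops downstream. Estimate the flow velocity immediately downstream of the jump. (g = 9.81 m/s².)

V₁ = q/y₁ = 0.1731/0.1042 = 1.661 m/s. Fr₁ = V₁/√(g·y₁) = 1.661/√(9.81×0.1042) = 1.643.
Bélanger equation: y₂/y₁ = ½[√(1 + 8Fr₁²) − 1] = ½[√22.598 − 1] = 1.877.
y₂ = 1.877 × 0.1042 = 0.1956 m.
V₂ = q/y₂ = 0.1731/0.1956 = 0.8851 m/s.

V₂ = 0.8851 m/s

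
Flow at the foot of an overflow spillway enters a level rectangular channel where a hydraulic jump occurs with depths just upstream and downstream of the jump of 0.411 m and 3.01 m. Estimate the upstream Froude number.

For a rectangular channel the momentum equation gives q² = ½·g·y₁·y₂·(y₁ + y₂) = ½×9.81×0.411×3.01×3.42 = 20.8.
q = √20.8 = 4.56 m²/s.
V₁ = q/y₁ = 11.1 m/s; Fr₁ = V₁/√(g·y₁) = 5.52.

Fr₁ = 5.52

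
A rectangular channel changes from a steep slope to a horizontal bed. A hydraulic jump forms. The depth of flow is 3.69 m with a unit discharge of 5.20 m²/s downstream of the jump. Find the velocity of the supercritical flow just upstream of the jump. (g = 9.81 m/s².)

V₂ = q/y₂ = 5.20/3.69 = 1.41 m/s; Fr₂ = V₂/√(g·y₂) = 0.234.
Since the conjugate-depth ratio holds either way, y₁/y₂ = ½[√(1 + 8Fr₂²) − 1] = ½[√1.439 − 1] = 0.0998.
y₁ = 0.0998 × 3.69 = 0.368 m.
V₁ = q/y₁ = 5.20/0.368 = 14.1 m/s.

V₁ = 14.1 m/s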